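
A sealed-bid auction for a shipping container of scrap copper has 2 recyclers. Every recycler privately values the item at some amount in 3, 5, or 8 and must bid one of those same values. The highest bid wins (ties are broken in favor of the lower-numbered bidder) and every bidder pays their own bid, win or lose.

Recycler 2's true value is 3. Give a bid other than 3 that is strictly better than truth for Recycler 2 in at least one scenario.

5

Suppose Recycler 1 bids 3.
Bid 3: loses but pays 3, utility -3.
Bid 5: wins, pays 5, utility 3 - 5 = -2.
So bidding 5 beats truth here (-2 > -3).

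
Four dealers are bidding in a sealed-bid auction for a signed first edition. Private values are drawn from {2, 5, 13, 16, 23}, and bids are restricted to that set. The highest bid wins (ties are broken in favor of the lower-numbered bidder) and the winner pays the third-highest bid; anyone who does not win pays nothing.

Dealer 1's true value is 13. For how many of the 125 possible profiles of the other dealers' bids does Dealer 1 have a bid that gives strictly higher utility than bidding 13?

Others bid (2, 2, 16): truth gives 0; bid 16 gives 11 > 0. Violating.
Others bid (2, 2, 23): truth gives 0; bid 23 gives 11 > 0. Violating.
Others bid (2, 5, 16): truth gives 0; bid 16 gives 8 > 0. Violating.
Others bid (2, 5, 23): truth gives 0; bid 23 gives 8 > 0. Violating.
Others bid (2, 2, 2): truth gives 11; no alternative beats it.
Others bid (2, 2, 5): truth gives 11; no alternative beats it.
(Checking all 125 profiles: 24 have a profitable deviation, 101 do not.)

24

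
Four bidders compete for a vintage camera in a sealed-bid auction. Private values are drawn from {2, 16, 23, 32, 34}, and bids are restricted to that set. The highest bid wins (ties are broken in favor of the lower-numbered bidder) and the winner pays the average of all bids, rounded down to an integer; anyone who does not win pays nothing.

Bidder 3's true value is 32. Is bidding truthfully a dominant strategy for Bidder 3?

No

Consider the case where Bidder 1 bids 2, Bidder 2 bids 2 and Bidder 4 bids 2.
Truthful bid 32: wins, pays 9, utility 32 - 9 = 23.
Bid 16 instead: wins, pays 5, utility 32 - 5 = 27.
Since 27 > 23, bidding 16 is strictly better here, so truthful bidding is not dominant.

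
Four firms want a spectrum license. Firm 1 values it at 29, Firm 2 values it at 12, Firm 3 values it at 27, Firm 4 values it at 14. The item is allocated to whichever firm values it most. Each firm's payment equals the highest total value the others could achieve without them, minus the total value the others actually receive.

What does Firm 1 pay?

27

Firm 1 has the highest value and receives the item.
Without Firm 1, the item would go to the next-highest value, 27, so the others could achieve 27.
With Firm 1 present and winning, the others receive nothing, so their total is 0.
Payment = 27 - 0 = 27.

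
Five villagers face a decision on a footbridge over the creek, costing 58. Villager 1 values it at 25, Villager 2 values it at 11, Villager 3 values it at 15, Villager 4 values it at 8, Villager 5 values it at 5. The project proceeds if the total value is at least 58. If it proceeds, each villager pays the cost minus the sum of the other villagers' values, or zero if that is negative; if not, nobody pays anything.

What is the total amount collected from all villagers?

35

Total value 64 ≥ cost 58, so it is built.
Villager 1: others sum to 39; max(0, 58 - 39) = 19.
Villager 2: others sum to 53; max(0, 58 - 53) = 5.
Villager 3: others sum to 49; max(0, 58 - 49) = 9.
Villager 4: others sum to 56; max(0, 58 - 56) = 2.
Villager 5: others sum to 59; max(0, 58 - 59) = 0.
Total collected = 19 + 5 + 9 + 2 + 0 = 35.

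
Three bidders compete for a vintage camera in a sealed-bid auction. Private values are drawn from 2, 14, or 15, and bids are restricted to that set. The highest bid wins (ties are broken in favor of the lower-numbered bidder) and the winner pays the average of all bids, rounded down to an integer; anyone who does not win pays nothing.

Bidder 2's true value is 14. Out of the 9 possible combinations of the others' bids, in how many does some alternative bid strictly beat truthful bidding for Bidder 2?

Others bid (2, 15): truth gives 0; bid 15 gives 4 > 0. Violating.
Others bid (14, 2): truth gives 0; bid 15 gives 4 > 0. Violating.
Others bid (2, 2): truth gives 8; no alternative beats it.
Others bid (2, 14): truth gives 4; no alternative beats it.
(Checking all 9 profiles: 2 have a profitable deviation, 7 do not.)

2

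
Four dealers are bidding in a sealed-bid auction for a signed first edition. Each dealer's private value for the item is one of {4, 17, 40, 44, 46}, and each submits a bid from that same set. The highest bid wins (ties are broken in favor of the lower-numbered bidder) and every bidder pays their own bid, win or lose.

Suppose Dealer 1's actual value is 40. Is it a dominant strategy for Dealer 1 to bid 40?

Consider the case where Dealer 2 bids 4, Dealer 3 bids 4 and Dealer 4 bids 4.
Truthful bid 40: wins, pays 40, utility 40 - 40 = 0.
Bid 4 instead: wins, pays 4, utility 40 - 4 = 36.
Since 36 > 0, bidding 4 is strictly better here, so truthful bidding is not dominant.

No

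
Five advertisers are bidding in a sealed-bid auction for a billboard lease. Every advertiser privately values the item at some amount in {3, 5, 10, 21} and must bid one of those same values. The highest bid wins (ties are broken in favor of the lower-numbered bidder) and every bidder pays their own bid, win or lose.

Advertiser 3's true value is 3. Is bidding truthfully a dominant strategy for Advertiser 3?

Consider the case where Advertiser 1 bids 3, Advertiser 2 bids 3, Advertiser 4 bids 3 and Advertiser 5 bids 3.
Truthful bid 3: loses but pays 3, utility -3.
Bid 5 instead: wins, pays 5, utility 3 - 5 = -2.
Since -2 > -3, bidding 5 is strictly better here, so truthful bidding is not dominant.

No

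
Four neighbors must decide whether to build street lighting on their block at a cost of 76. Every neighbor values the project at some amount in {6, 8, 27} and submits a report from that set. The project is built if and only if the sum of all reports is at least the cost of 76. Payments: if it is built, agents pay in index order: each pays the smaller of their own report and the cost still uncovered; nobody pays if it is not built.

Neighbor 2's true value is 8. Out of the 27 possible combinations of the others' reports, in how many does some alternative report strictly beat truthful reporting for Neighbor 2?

Others report (27, 27, 27): truth gives 0; report 6 gives 2 > 0. Violating.
Others report (6, 6, 6): truth gives 0; no alternative beats it.
Others report (6, 6, 8): truth gives 0; no alternative beats it.
(Checking all 27 profiles: 1 has a profitable deviation, 26 do not.)

1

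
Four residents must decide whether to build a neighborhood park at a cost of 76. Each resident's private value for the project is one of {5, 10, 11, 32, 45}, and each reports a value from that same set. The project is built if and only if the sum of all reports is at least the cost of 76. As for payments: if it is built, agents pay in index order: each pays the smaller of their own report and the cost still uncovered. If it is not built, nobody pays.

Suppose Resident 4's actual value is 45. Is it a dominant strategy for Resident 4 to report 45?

Check each profile of the others' reports and compare truth against every alternative report.
Others report (5, 5, 32): truth gives 11, best alternative gives 0.
Others report (5, 32, 5): truth gives 11, best alternative gives 0.
Others report (32, 5, 5): truth gives 11, best alternative gives 0.
Others report (11, 11, 11): truth gives 2, best alternative gives 0.
Others report (10, 11, 11): truth gives 1, best alternative gives 0.
Others report (11, 10, 11): truth gives 1, best alternative gives 0.
(Remaining 119 profiles checked similarly; truth is weakly best in each.)
In every case the truthful report is at least as good as any alternative, so it is a dominant strategy.

Yes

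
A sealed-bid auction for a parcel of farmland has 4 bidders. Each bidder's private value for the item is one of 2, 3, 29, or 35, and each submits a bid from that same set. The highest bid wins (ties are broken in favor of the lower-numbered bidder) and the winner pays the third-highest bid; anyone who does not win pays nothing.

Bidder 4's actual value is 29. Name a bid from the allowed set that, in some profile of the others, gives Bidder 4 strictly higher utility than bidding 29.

Suppose Bidder 1 bids 2, Bidder 2 bids 2 and Bidder 3 bids 29.
Bid 29: loses, pays 0, utility 0.
Bid 35: wins, pays 2, utility 29 - 2 = 27.
So bidding 35 beats truth here (27 > 0).

35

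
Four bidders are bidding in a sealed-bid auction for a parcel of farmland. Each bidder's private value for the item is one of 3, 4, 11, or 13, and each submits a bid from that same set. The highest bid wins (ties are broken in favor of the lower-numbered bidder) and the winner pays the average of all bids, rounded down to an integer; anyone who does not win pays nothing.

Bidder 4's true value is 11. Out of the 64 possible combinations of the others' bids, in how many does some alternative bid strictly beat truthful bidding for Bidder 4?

19

Others bid (3, 3, 3): truth gives 6; bid 4 gives 8 > 6. Violating.
Others bid (3, 3, 11): truth gives 0; bid 13 gives 4 > 0. Violating.
Others bid (3, 4, 11): truth gives 0; bid 13 gives 4 > 0. Violating.
Others bid (3, 11, 3): truth gives 0; bid 13 gives 4 > 0. Violating.
Others bid (3, 3, 4): truth gives 6; no alternative beats it.
Others bid (3, 3, 13): truth gives 0; no alternative beats it.
(Checking all 64 profiles: 19 have a profitable deviation, 45 do not.)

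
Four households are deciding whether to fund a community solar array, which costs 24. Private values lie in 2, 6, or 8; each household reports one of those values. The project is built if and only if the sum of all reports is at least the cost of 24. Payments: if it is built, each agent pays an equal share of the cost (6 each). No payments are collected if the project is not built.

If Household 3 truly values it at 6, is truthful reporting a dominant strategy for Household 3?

Check each profile of the others' reports and compare truth against every alternative report.
Others report (2, 2, 2): truth gives 0, best alternative gives 0.
Others report (2, 2, 6): truth gives 0, best alternative gives 0.
Others report (2, 2, 8): truth gives 0, best alternative gives 0.
Others report (2, 6, 2): truth gives 0, best alternative gives 0.
Others report (2, 6, 6): truth gives 0, best alternative gives 0.
Others report (2, 6, 8): truth gives 0, best alternative gives 0.
(Remaining 21 profiles checked similarly; truth is weakly best in each.)
In every case the truthful report is at least as good as any alternative, so it is a dominant strategy.

Yes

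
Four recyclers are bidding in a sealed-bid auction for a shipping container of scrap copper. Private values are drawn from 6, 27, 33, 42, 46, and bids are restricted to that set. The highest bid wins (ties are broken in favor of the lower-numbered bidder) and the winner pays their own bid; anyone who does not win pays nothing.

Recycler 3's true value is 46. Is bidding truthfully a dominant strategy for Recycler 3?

No

Consider the case where Recycler 1 bids 6, Recycler 2 bids 6 and Recycler 4 bids 6.
Truthful bid 46: wins, pays 46, utility 46 - 46 = 0.
Bid 27 instead: wins, pays 27, utility 46 - 27 = 19.
Since 19 > 0, bidding 27 is strictly better here, so truthful bidding is not dominant.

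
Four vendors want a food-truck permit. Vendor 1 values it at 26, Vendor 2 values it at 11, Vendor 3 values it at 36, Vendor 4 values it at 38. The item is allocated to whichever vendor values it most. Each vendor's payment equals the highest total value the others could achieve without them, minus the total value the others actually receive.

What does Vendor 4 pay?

36

Vendor 4 has the highest value and receives the item.
Without Vendor 4, the item would go to the next-highest value, 36, so the others could achieve 36.
With Vendor 4 present and winning, the others receive nothing, so their total is 0.
Payment = 36 - 0 = 36.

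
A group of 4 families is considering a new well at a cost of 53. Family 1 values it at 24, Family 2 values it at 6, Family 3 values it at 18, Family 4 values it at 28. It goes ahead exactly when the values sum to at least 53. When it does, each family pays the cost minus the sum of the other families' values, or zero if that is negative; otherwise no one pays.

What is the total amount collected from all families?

Total value 76 ≥ cost 53, so it is built.
Family 1: others sum to 52; max(0, 53 - 52) = 1.
Family 2: others sum to 70; max(0, 53 - 70) = 0.
Family 3: others sum to 58; max(0, 53 - 58) = 0.
Family 4: others sum to 48; max(0, 53 - 48) = 5.
Total collected = 1 + 0 + 0 + 5 = 6.

6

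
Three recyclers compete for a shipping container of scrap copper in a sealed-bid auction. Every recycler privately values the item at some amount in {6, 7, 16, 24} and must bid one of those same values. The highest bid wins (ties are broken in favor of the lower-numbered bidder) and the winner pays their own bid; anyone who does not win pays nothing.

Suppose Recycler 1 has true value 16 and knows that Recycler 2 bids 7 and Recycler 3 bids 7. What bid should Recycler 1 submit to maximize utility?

Bid 6: loses, pays 0, utility 0.
Bid 7: wins, pays 7, utility 16 - 7 = 9.
Bid 16: wins, pays 16, utility 16 - 16 = 0.
Bid 24: wins, pays 24, utility 16 - 24 = -8.
The best choice is 7 with utility 9.

7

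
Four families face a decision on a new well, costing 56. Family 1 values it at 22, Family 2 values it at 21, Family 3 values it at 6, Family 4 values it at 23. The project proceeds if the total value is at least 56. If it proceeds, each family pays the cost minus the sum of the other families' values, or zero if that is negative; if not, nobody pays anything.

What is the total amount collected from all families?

Total value 72 ≥ cost 56, so it is built.
Family 1: others sum to 50; max(0, 56 - 50) = 6.
Family 2: others sum to 51; max(0, 56 - 51) = 5.
Family 3: others sum to 66; max(0, 56 - 66) = 0.
Family 4: others sum to 49; max(0, 56 - 49) = 7.
Total collected = 6 + 5 + 0 + 7 = 18.

18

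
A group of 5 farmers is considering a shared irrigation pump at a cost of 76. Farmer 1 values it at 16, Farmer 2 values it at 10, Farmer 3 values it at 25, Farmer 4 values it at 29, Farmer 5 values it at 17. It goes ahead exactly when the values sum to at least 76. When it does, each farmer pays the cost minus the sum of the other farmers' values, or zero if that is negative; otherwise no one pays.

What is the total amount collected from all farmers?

Total value 97 ≥ cost 76, so it is built.
Farmer 1: others sum to 81; max(0, 76 - 81) = 0.
Farmer 2: others sum to 87; max(0, 76 - 87) = 0.
Farmer 3: others sum to 72; max(0, 76 - 72) = 4.
Farmer 4: others sum to 68; max(0, 76 - 68) = 8.
Farmer 5: others sum to 80; max(0, 76 - 80) = 0.
Total collected = 0 + 0 + 4 + 8 + 0 = 12.

12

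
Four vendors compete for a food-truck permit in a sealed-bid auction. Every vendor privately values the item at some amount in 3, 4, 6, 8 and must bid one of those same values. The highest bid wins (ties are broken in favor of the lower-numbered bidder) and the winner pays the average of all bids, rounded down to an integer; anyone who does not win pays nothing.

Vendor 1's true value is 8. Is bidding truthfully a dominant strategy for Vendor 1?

Consider the case where Vendor 2 bids 3, Vendor 3 bids 3 and Vendor 4 bids 3.
Truthful bid 8: wins, pays 4, utility 8 - 4 = 4.
Bid 3 instead: wins, pays 3, utility 8 - 3 = 5.
Since 5 > 4, bidding 3 is strictly better here, so truthful bidding is not dominant.

No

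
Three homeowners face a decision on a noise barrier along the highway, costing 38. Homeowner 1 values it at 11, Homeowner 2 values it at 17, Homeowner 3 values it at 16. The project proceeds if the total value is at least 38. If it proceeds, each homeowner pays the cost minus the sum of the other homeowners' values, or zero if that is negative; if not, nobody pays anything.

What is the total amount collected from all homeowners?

Total value 44 ≥ cost 38, so it is built.
Homeowner 1: others sum to 33; max(0, 38 - 33) = 5.
Homeowner 2: others sum to 27; max(0, 38 - 27) = 11.
Homeowner 3: others sum to 28; max(0, 38 - 28) = 10.
Total collected = 5 + 11 + 10 = 26.

26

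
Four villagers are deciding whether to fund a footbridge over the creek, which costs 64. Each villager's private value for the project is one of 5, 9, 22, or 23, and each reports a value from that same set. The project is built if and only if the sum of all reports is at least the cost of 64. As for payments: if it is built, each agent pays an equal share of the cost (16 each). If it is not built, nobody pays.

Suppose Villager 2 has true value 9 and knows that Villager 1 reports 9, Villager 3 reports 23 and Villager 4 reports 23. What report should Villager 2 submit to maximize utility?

Report 5: project not built, utility 0.
Report 9: project built, pays 16, utility 9 - 16 = -7.
Report 22: project built, pays 16, utility 9 - 16 = -7.
Report 23: project built, pays 16, utility 9 - 16 = -7.
The best choice is 5 with utility 0.

5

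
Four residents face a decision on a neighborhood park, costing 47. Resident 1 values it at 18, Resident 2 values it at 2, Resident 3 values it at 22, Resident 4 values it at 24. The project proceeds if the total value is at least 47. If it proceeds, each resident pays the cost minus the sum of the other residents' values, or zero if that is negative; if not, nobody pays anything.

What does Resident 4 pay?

Total value 66 ≥ cost 47, so the project is built.
The other residents' values sum to 42.
Cost minus that sum is 47 - 42 = 5.

5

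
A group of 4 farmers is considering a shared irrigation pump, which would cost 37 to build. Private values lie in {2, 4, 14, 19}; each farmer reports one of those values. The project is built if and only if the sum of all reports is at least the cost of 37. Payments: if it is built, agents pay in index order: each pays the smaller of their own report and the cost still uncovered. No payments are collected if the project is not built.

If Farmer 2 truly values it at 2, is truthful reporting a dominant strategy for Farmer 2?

Check each profile of the others' reports and compare truth against every alternative report.
Others report (2, 14, 19): truth gives 0, best alternative gives -2.
Others report (2, 19, 14): truth gives 0, best alternative gives -2.
Others report (2, 19, 19): truth gives 0, best alternative gives -2.
Others report (4, 14, 19): truth gives 0, best alternative gives -2.
Others report (4, 19, 14): truth gives 0, best alternative gives -2.
Others report (4, 19, 19): truth gives 0, best alternative gives -2.
(Remaining 58 profiles checked similarly; truth is weakly best in each.)
In every case the truthful report is at least as good as any alternative, so it is a dominant strategy.

Yes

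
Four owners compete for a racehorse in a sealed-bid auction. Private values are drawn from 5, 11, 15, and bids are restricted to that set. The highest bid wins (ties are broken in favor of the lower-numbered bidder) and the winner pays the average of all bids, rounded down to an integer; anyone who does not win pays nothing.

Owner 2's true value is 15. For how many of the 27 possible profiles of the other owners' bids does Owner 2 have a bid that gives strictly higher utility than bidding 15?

Others bid (5, 5, 5): truth gives 8; bid 11 gives 9 > 8. Violating.
Others bid (5, 5, 11): truth gives 6; bid 11 gives 7 > 6. Violating.
Others bid (5, 11, 5): truth gives 6; bid 11 gives 7 > 6. Violating.
Others bid (5, 11, 11): truth gives 5; bid 11 gives 6 > 5. Violating.
Others bid (5, 5, 15): truth gives 5; no alternative beats it.
Others bid (5, 11, 15): truth gives 4; no alternative beats it.
(Checking all 27 profiles: 4 have a profitable deviation, 23 do not.)

4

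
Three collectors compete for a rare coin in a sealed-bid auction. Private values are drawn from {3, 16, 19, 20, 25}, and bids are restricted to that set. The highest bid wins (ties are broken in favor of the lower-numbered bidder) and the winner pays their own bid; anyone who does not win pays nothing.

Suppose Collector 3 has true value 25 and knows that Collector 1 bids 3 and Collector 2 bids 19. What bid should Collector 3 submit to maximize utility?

Bid 3: loses, pays 0, utility 0.
Bid 16: loses, pays 0, utility 0.
Bid 19: loses, pays 0, utility 0.
Bid 20: wins, pays 20, utility 25 - 20 = 5.
Bid 25: wins, pays 25, utility 25 - 25 = 0.
The best choice is 20 with utility 5.

20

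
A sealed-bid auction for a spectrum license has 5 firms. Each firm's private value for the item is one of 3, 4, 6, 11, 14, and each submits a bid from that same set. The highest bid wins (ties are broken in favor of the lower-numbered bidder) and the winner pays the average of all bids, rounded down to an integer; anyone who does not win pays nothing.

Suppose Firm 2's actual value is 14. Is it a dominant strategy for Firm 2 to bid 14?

No

Consider the case where Firm 1 bids 3, Firm 3 bids 3, Firm 4 bids 3 and Firm 5 bids 3.
Truthful bid 14: wins, pays 5, utility 14 - 5 = 9.
Bid 4 instead: wins, pays 3, utility 14 - 3 = 11.
Since 11 > 9, bidding 4 is strictly better here, so truthful bidding is not dominant.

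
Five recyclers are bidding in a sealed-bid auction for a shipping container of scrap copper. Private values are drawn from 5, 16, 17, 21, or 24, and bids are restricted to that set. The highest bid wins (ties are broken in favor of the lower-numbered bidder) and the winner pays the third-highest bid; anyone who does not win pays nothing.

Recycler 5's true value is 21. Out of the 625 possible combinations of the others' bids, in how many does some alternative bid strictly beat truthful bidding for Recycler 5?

Others bid (5, 5, 5, 21): truth gives 0; bid 24 gives 16 > 0. Violating.
Others bid (5, 5, 16, 21): truth gives 0; bid 24 gives 5 > 0. Violating.
Others bid (5, 5, 17, 21): truth gives 0; bid 24 gives 4 > 0. Violating.
Others bid (5, 5, 21, 5): truth gives 0; bid 24 gives 16 > 0. Violating.
Others bid (5, 5, 5, 5): truth gives 16; no alternative beats it.
Others bid (5, 5, 5, 16): truth gives 16; no alternative beats it.
(Checking all 625 profiles: 108 have a profitable deviation, 517 do not.)

108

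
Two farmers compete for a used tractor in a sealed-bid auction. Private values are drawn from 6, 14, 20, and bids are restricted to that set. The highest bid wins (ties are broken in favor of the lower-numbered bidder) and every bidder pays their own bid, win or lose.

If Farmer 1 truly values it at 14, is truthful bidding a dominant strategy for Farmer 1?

No

Consider the case where Farmer 2 bids 6.
Truthful bid 14: wins, pays 14, utility 14 - 14 = 0.
Bid 6 instead: wins, pays 6, utility 14 - 6 = 8.
Since 8 > 0, bidding 6 is strictly better here, so truthful bidding is not dominant.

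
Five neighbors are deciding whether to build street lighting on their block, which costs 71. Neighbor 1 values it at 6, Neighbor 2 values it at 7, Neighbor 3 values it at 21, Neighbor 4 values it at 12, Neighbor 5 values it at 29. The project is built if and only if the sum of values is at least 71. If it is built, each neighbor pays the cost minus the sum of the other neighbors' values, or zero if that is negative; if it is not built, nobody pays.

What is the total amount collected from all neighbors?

Total value 75 ≥ cost 71, so it is built.
Neighbor 1: others sum to 69; max(0, 71 - 69) = 2.
Neighbor 2: others sum to 68; max(0, 71 - 68) = 3.
Neighbor 3: others sum to 54; max(0, 71 - 54) = 17.
Neighbor 4: others sum to 63; max(0, 71 - 63) = 8.
Neighbor 5: others sum to 46; max(0, 71 - 46) = 25.
Total collected = 2 + 3 + 17 + 8 + 25 = 55.

55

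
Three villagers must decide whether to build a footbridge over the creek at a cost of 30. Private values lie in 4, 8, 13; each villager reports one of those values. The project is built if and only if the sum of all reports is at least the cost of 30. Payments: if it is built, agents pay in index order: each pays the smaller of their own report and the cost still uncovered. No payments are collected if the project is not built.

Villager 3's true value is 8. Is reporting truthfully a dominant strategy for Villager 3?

Yes

Check each profile of the others' reports and compare truth against every alternative report.
Others report (13, 13): truth gives 4, best alternative gives 4.
Others report (4, 4): truth gives 0, best alternative gives 0.
Others report (4, 8): truth gives 0, best alternative gives 0.
Others report (4, 13): truth gives 0, best alternative gives 0.
Others report (8, 4): truth gives 0, best alternative gives 0.
Others report (8, 8): truth gives 0, best alternative gives 0.
(Remaining 3 profiles checked similarly; truth is weakly best in each.)
In every case the truthful report is at least as good as any alternative, so it is a dominant strategy.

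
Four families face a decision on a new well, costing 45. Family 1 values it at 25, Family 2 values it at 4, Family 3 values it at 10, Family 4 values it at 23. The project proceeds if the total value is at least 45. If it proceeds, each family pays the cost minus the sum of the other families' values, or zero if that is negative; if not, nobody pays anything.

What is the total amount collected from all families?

14

Total value 62 ≥ cost 45, so it is built.
Family 1: others sum to 37; max(0, 45 - 37) = 8.
Family 2: others sum to 58; max(0, 45 - 58) = 0.
Family 3: others sum to 52; max(0, 45 - 52) = 0.
Family 4: others sum to 39; max(0, 45 - 39) = 6.
Total collected = 8 + 0 + 0 + 6 = 14.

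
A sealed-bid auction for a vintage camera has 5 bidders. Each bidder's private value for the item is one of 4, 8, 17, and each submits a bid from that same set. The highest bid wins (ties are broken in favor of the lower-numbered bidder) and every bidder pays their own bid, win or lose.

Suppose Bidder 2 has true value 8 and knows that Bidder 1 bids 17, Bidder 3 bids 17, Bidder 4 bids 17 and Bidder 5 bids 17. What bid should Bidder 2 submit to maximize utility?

4

Bid 4: loses but pays 4, utility -4.
Bid 8: loses but pays 8, utility -8.
Bid 17: loses but pays 17, utility -17.
The best choice is 4 with utility -4.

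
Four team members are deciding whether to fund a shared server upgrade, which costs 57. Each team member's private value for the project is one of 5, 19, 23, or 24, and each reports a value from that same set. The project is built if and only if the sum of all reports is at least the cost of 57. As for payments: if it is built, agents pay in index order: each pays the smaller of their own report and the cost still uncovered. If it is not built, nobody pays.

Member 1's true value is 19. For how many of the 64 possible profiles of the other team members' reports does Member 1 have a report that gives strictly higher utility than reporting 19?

36

Others report (5, 23, 24): truth gives 0; report 5 gives 14 > 0. Violating.
Others report (5, 24, 23): truth gives 0; report 5 gives 14 > 0. Violating.
Others report (5, 24, 24): truth gives 0; report 5 gives 14 > 0. Violating.
Others report (19, 19, 19): truth gives 0; report 5 gives 14 > 0. Violating.
Others report (5, 5, 5): truth gives 0; no alternative beats it.
Others report (5, 5, 19): truth gives 0; no alternative beats it.
(Checking all 64 profiles: 36 have a profitable deviation, 28 do not.)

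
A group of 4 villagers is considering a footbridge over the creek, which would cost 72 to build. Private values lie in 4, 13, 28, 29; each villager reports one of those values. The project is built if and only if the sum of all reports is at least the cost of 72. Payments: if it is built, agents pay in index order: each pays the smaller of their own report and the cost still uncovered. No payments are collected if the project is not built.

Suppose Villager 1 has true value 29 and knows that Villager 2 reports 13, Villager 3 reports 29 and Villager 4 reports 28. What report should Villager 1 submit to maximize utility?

4

Report 4: project built, pays 4, utility 29 - 4 = 25.
Report 13: project built, pays 13, utility 29 - 13 = 16.
Report 28: project built, pays 28, utility 29 - 28 = 1.
Report 29: project built, pays 29, utility 29 - 29 = 0.
The best choice is 4 with utility 25.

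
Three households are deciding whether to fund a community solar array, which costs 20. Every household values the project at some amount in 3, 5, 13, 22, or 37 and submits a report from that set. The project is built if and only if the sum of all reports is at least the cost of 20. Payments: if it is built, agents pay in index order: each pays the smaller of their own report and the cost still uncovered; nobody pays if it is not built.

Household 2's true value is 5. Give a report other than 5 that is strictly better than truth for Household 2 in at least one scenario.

3

Suppose Household 1 reports 3 and Household 3 reports 22.
Report 5: project built, pays 5, utility 5 - 5 = 0.
Report 3: project built, pays 3, utility 5 - 3 = 2.
So reporting 3 beats truth here (2 > 0).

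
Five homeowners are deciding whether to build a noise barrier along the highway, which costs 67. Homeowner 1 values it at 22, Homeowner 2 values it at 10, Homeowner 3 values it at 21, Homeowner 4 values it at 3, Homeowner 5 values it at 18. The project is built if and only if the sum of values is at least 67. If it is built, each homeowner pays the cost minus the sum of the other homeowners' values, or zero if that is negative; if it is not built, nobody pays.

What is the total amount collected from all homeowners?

43

Total value 74 ≥ cost 67, so it is built.
Homeowner 1: others sum to 52; max(0, 67 - 52) = 15.
Homeowner 2: others sum to 64; max(0, 67 - 64) = 3.
Homeowner 3: others sum to 53; max(0, 67 - 53) = 14.
Homeowner 4: others sum to 71; max(0, 67 - 71) = 0.
Homeowner 5: others sum to 56; max(0, 67 - 56) = 11.
Total collected = 15 + 3 + 14 + 0 + 11 = 43.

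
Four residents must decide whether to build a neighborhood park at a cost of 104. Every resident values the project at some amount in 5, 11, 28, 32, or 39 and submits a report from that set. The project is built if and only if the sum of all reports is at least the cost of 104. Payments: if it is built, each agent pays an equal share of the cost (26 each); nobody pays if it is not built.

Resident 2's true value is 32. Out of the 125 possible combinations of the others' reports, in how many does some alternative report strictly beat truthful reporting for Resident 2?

18

Others report (5, 28, 32): truth gives 0; report 39 gives 6 > 0. Violating.
Others report (5, 32, 28): truth gives 0; report 39 gives 6 > 0. Violating.
Others report (5, 32, 32): truth gives 0; report 39 gives 6 > 0. Violating.
Others report (11, 28, 28): truth gives 0; report 39 gives 6 > 0. Violating.
Others report (5, 5, 5): truth gives 0; no alternative beats it.
Others report (5, 5, 11): truth gives 0; no alternative beats it.
(Checking all 125 profiles: 18 have a profitable deviation, 107 do not.)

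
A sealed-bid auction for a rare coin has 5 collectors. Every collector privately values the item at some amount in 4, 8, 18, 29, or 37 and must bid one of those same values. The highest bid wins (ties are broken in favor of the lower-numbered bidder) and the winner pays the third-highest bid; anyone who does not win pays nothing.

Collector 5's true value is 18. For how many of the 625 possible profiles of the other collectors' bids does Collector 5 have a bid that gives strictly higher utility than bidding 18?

Others bid (4, 4, 4, 18): truth gives 0; bid 29 gives 14 > 0. Violating.
Others bid (4, 4, 4, 29): truth gives 0; bid 37 gives 14 > 0. Violating.
Others bid (4, 4, 8, 18): truth gives 0; bid 29 gives 10 > 0. Violating.
Others bid (4, 4, 8, 29): truth gives 0; bid 37 gives 10 > 0. Violating.
Others bid (4, 4, 4, 4): truth gives 14; no alternative beats it.
Others bid (4, 4, 4, 8): truth gives 14; no alternative beats it.
(Checking all 625 profiles: 64 have a profitable deviation, 561 do not.)

64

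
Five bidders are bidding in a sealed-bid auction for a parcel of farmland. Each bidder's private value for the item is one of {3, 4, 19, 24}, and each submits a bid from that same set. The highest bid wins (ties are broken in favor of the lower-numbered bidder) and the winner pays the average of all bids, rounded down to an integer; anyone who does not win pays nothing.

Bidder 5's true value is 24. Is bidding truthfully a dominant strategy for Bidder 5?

Consider the case where Bidder 1 bids 3, Bidder 2 bids 3, Bidder 3 bids 3 and Bidder 4 bids 3.
Truthful bid 24: wins, pays 7, utility 24 - 7 = 17.
Bid 4 instead: wins, pays 3, utility 24 - 3 = 21.
Since 21 > 17, bidding 4 is strictly better here, so truthful bidding is not dominant.

No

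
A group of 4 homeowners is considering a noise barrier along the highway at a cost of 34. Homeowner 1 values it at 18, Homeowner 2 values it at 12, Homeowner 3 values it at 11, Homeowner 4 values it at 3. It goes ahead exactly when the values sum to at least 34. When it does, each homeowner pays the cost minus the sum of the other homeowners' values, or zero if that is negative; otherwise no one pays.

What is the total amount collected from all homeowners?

11

Total value 44 ≥ cost 34, so it is built.
Homeowner 1: others sum to 26; max(0, 34 - 26) = 8.
Homeowner 2: others sum to 32; max(0, 34 - 32) = 2.
Homeowner 3: others sum to 33; max(0, 34 - 33) = 1.
Homeowner 4: others sum to 41; max(0, 34 - 41) = 0.
Total collected = 8 + 2 + 1 + 0 = 11.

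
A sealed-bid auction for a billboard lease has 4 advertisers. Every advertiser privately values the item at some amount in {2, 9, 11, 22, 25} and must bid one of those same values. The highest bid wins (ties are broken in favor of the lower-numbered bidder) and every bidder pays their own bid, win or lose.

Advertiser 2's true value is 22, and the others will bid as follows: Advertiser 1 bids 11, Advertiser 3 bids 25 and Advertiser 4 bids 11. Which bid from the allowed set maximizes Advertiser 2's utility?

2

Bid 2: loses but pays 2, utility -2.
Bid 9: loses but pays 9, utility -9.
Bid 11: loses but pays 11, utility -11.
Bid 22: loses but pays 22, utility -22.
Bid 25: wins, pays 25, utility 22 - 25 = -3.
The best choice is 2 with utility -2.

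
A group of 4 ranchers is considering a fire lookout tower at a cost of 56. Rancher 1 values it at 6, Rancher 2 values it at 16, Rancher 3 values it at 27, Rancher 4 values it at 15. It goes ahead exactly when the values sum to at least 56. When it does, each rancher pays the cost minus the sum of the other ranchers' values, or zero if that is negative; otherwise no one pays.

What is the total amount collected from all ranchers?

Total value 64 ≥ cost 56, so it is built.
Rancher 1: others sum to 58; max(0, 56 - 58) = 0.
Rancher 2: others sum to 48; max(0, 56 - 48) = 8.
Rancher 3: others sum to 37; max(0, 56 - 37) = 19.
Rancher 4: others sum to 49; max(0, 56 - 49) = 7.
Total collected = 0 + 8 + 19 + 7 = 34.

34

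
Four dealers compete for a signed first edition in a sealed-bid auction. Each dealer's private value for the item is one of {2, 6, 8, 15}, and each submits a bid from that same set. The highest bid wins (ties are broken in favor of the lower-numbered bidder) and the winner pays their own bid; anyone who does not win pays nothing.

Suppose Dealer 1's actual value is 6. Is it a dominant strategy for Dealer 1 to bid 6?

Consider the case where Dealer 2 bids 2, Dealer 3 bids 2 and Dealer 4 bids 2.
Truthful bid 6: wins, pays 6, utility 6 - 6 = 0.
Bid 2 instead: wins, pays 2, utility 6 - 2 = 4.
Since 4 > 0, bidding 2 is strictly better here, so truthful bidding is not dominant.

No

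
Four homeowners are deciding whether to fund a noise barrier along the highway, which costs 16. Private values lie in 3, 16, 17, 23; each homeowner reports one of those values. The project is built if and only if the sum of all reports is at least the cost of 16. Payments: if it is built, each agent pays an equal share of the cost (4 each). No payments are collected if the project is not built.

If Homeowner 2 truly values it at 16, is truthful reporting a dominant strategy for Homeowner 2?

Yes

Check each profile of the others' reports and compare truth against every alternative report.
Others report (3, 3, 3): truth gives 12, best alternative gives 12.
Others report (3, 3, 16): truth gives 12, best alternative gives 12.
Others report (3, 3, 17): truth gives 12, best alternative gives 12.
Others report (3, 3, 23): truth gives 12, best alternative gives 12.
Others report (3, 16, 3): truth gives 12, best alternative gives 12.
Others report (3, 16, 16): truth gives 12, best alternative gives 12.
(Remaining 58 profiles checked similarly; truth is weakly best in each.)
In every case the truthful report is at least as good as any alternative, so it is a dominant strategy.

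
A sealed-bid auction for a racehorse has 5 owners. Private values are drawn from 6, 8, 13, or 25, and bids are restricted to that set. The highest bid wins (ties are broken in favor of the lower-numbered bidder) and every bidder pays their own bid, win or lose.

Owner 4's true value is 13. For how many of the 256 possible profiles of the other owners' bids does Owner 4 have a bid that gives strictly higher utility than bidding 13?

234

Others bid (6, 6, 6, 6): truth gives 0; bid 8 gives 5 > 0. Violating.
Others bid (6, 6, 6, 8): truth gives 0; bid 8 gives 5 > 0. Violating.
Others bid (6, 6, 6, 25): truth gives -13; bid 6 gives -6 > -13. Violating.
Others bid (6, 6, 8, 25): truth gives -13; bid 6 gives -6 > -13. Violating.
Others bid (6, 6, 6, 13): truth gives 0; no alternative beats it.
Others bid (6, 6, 8, 6): truth gives 0; no alternative beats it.
(Checking all 256 profiles: 234 have a profitable deviation, 22 do not.)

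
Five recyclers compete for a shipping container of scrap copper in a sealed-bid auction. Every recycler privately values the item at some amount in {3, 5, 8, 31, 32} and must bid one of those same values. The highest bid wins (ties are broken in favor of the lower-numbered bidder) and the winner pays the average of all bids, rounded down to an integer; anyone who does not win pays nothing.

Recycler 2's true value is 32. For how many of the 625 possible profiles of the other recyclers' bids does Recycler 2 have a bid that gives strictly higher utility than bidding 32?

68

Others bid (3, 3, 3, 3): truth gives 24; bid 5 gives 29 > 24. Violating.
Others bid (3, 3, 3, 5): truth gives 23; bid 5 gives 29 > 23. Violating.
Others bid (3, 3, 3, 8): truth gives 23; bid 8 gives 27 > 23. Violating.
Others bid (3, 3, 5, 3): truth gives 23; bid 5 gives 29 > 23. Violating.
Others bid (3, 3, 3, 31): truth gives 18; no alternative beats it.
Others bid (3, 3, 3, 32): truth gives 18; no alternative beats it.
(Checking all 625 profiles: 68 have a profitable deviation, 557 do not.)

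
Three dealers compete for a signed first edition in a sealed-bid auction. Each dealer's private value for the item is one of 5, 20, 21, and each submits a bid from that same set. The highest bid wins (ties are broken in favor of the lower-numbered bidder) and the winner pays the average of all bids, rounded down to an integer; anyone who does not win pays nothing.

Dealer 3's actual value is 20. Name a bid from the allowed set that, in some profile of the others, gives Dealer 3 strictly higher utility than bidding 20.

Suppose Dealer 1 bids 5 and Dealer 2 bids 20.
Bid 20: loses, pays 0, utility 0.
Bid 21: wins, pays 15, utility 20 - 15 = 5.
So bidding 21 beats truth here (5 > 0).

21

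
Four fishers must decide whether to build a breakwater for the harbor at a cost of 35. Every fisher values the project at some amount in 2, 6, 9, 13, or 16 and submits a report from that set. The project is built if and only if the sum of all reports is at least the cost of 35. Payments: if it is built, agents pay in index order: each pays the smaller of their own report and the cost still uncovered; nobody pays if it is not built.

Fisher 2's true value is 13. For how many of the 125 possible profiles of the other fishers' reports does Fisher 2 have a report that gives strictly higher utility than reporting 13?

Others report (2, 9, 16): truth gives 0; report 9 gives 4 > 0. Violating.
Others report (2, 13, 13): truth gives 0; report 9 gives 4 > 0. Violating.
Others report (2, 13, 16): truth gives 0; report 6 gives 7 > 0. Violating.
Others report (2, 16, 9): truth gives 0; report 9 gives 4 > 0. Violating.
Others report (2, 2, 2): truth gives 0; no alternative beats it.
Others report (2, 2, 6): truth gives 0; no alternative beats it.
(Checking all 125 profiles: 72 have a profitable deviation, 53 do not.)

72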